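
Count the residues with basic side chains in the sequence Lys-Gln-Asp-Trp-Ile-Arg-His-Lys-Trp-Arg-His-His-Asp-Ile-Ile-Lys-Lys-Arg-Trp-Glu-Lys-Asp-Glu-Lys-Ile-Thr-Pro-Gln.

K, R, and H are the three residues with basic side chains (ε-amine, guanidinium, and imidazole respectively).
Matching residues: Lys1, Arg6, His7, Lys8, Arg10, His11, His12, Lys16, Lys17, Arg18, Lys21, Lys24.

12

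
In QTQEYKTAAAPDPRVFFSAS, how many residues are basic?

Lysine (K), arginine (R), and histidine (H) have basic, nitrogen-containing side chains.
Matching residues: K6, R14.

2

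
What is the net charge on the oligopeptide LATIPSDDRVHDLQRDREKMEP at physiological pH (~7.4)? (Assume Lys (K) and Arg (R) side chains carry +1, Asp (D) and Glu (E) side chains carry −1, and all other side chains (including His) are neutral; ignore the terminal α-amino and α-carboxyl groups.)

-2

Positive (K, R): R9, R15, R17, K19 → +4.
Negative (D, E): D7, D8, D12, D16, E18, E21 → −6.
Net charge = (+4) + (−6) = −2.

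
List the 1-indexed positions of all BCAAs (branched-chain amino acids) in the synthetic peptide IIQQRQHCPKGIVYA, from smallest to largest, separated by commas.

The BCAAs are Val, Leu, and Ile — aliphatic side chains with a branch point.
Matching residues: I1, I2, I12, V13.

1, 2, 12, 13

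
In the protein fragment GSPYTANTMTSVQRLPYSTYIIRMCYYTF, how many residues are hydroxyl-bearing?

The –OH-bearing residues are Ser, Thr (aliphatic alcohols), and Tyr (phenol).
Matching residues: S2, Y4, T5, T8, T10, S11, Y17, S18, T19, Y20, Y26, Y27, T28.

13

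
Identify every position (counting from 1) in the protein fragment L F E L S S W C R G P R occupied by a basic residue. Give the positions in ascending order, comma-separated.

9, 12

Matching residues: R9, R12.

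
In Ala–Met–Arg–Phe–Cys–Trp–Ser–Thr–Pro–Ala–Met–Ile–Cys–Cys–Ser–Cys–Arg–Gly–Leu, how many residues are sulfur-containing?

6

The sulfur-bearing residues are cysteine (–SH) and methionine (–S–CH₃).
Matching residues: Met2, Cys5, Met11, Cys13, Cys14, Cys16.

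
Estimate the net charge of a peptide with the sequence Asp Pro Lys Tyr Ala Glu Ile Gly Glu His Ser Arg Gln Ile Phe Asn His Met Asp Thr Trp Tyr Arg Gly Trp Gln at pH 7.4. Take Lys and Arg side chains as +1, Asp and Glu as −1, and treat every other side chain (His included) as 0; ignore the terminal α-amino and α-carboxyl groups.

Positive (K, R): Lys3, Arg12, Arg23 → +3.
Negative (D, E): Asp1, Glu6, Glu9, Asp19 → −4.
Net charge = (+3) + (−4) = −1.

-1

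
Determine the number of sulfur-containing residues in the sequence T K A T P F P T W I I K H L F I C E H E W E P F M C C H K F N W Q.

Only Cys (C) and Met (M) have a sulfur atom in the side chain.
Matching residues: C17, M25, C26, C27.

4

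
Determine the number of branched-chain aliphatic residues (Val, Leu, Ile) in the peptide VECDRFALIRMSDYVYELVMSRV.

7

Matching residues: V1, L8, I9, V15, L18, V19, V23.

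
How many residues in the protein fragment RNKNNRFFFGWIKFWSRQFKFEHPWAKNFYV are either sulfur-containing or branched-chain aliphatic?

Sulfur-containing: C, M. Branched-chain aliphatic: I, L, V.
Sulfur-containing residues here: none (0).
Branched-chain aliphatic residues here: I12, V31 (2).
The two groups share no amino acid, so total = 0 + 2 = 2.

2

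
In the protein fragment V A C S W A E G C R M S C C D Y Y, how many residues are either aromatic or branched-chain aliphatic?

Aromatic: F, W, Y. Branched-chain aliphatic: I, L, V.
Aromatic residues here: W5, Y16, Y17 (3).
Branched-chain aliphatic residues here: V1 (1).
The two groups share no amino acid, so total = 3 + 1 = 4.

4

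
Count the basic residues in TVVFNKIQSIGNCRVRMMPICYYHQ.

The basic amino acids are Lys (K), Arg (R), and His (H).
Matching residues: K6, R14, R16, H24.

4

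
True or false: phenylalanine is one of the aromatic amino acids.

True

Phenylalanine (F), tryptophan (W), and tyrosine (Y) have aromatic ring side chains.
Phenylalanine is in this group.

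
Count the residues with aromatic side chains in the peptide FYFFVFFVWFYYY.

11

Phenylalanine (F), tryptophan (W), and tyrosine (Y) have aromatic ring side chains.
Matching residues: F1, Y2, F3, F4, F6, F7, W9, F10, Y11, Y12, Y13.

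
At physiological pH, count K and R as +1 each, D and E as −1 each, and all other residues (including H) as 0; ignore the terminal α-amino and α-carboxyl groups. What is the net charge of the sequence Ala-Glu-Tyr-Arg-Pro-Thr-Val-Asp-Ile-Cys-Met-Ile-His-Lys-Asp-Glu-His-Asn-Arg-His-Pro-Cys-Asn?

Positive (K, R): Arg4, Lys14, Arg19 → +3.
Negative (D, E): Glu2, Asp8, Asp15, Glu16 → −4.
Net charge = (+3) + (−4) = −1.

-1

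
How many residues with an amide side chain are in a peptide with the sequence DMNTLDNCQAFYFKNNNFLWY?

6

Only N (asparagine) and Q (glutamine) carry a side-chain carboxamide.
Matching residues: N3, N7, Q9, N15, N16, N17.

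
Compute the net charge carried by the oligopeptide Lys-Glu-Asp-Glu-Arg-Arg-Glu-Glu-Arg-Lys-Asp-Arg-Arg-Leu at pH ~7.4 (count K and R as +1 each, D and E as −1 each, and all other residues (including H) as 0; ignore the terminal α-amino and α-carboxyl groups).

Positive (K, R): Lys1, Arg5, Arg6, Arg9, Lys10, Arg12, Arg13 → +7.
Negative (D, E): Glu2, Asp3, Glu4, Glu7, Glu8, Asp11 → −6.
Net charge = (+7) + (−6) = +1.

+1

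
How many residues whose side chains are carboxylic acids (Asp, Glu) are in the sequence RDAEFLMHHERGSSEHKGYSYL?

Matching residues: D2, E4, E10, E15.

4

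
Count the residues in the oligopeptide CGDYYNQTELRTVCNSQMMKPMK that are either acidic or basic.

5

Acidic: D, E. Basic: H, K, R.
Acidic residues here: D3, E9 (2).
Basic residues here: R11, K20, K23 (3).
The two groups share no amino acid, so total = 2 + 3 = 5.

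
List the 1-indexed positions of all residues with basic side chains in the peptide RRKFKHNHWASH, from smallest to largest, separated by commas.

Lysine (K), arginine (R), and histidine (H) have basic, nitrogen-containing side chains.
Matching residues: R1, R2, K3, K5, H6, H8, H12.

1, 2, 3, 5, 6, 8, 12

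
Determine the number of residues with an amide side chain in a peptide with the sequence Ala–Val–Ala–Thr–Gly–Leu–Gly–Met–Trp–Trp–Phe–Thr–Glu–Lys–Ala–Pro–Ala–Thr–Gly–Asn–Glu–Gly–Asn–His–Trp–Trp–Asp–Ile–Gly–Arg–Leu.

2

Only N (asparagine) and Q (glutamine) carry a side-chain carboxamide.
Matching residues: Asn20, Asn23.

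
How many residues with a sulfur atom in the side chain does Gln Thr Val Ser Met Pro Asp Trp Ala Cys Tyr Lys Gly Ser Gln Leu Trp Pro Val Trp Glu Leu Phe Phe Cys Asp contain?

3

Cysteine (C, thiol) and methionine (M, thioether) are the two sulfur-containing amino acids.
Matching residues: Met5, Cys10, Cys25.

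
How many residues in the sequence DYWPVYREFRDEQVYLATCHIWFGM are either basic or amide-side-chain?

Basic: H, K, R. Amide-side-chain: N, Q.
Basic residues here: R7, R10, H20 (3).
Amide-side-chain residues here: Q13 (1).
The two groups share no amino acid, so total = 3 + 1 = 4.

4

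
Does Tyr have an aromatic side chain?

Yes

Phenylalanine (F), tryptophan (W), and tyrosine (Y) have aromatic ring side chains.
Tyrosine is in this group.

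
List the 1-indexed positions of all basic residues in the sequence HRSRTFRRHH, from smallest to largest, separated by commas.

1, 2, 4, 7, 8, 9, 10

The basic amino acids are Lys (K), Arg (R), and His (H).
Matching residues: H1, R2, R4, R7, R8, H9, H10.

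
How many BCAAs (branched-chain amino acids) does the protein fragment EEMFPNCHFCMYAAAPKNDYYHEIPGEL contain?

2

The BCAAs are Val, Leu, and Ile — aliphatic side chains with a branch point.
Matching residues: I24, L28.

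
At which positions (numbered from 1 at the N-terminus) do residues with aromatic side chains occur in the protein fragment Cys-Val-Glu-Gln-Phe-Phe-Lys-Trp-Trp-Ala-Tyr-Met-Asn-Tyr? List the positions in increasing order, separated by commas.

5, 6, 8, 9, 11, 14

Phenylalanine (F), tryptophan (W), and tyrosine (Y) have aromatic ring side chains.
Matching residues: Phe5, Phe6, Trp8, Trp9, Tyr11, Tyr14.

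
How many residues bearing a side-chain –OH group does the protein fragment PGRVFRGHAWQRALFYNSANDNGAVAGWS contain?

S, T, and Y are the three residues with a side-chain hydroxyl.
Matching residues: Y16, S18, S29.

3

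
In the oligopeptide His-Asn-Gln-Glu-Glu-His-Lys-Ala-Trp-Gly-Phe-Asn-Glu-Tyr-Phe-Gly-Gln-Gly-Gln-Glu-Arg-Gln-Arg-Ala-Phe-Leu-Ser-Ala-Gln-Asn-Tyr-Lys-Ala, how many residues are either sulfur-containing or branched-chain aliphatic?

Sulfur-containing: C, M. Branched-chain aliphatic: I, L, V.
Sulfur-containing residues here: none (0).
Branched-chain aliphatic residues here: Leu26 (1).
The two groups share no amino acid, so total = 0 + 1 = 1.

1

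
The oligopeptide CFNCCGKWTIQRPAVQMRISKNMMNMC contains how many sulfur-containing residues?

The sulfur-bearing residues are cysteine (–SH) and methionine (–S–CH₃).
Matching residues: C1, C4, C5, M17, M23, M24, M26, C27.

8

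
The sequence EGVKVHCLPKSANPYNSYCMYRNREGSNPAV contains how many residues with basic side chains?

5

The basic amino acids are Lys (K), Arg (R), and His (H).
Matching residues: K4, H6, K10, R22, R24.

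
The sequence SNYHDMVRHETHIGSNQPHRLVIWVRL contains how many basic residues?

7

K, R, and H are the three residues with basic side chains (ε-amine, guanidinium, and imidazole respectively).
Matching residues: H4, R8, H9, H12, H19, R20, R26.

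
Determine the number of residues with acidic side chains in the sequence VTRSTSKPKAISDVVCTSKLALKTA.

1

Only D (aspartate) and E (glutamate) carry a side-chain carboxylic acid.
Matching residues: D13.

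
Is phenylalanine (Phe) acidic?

No

The acidic residues are Asp (D) and Glu (E), whose side chains end in a carboxylate group.
Phenylalanine is not in this group.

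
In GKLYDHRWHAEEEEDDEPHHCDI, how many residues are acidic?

9

Only D (aspartate) and E (glutamate) carry a side-chain carboxylic acid.
Matching residues: D5, E11, E12, E13, E14, D15, D16, E17, D22.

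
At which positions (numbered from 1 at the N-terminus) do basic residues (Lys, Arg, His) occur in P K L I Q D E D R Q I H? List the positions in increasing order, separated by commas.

Matching residues: K2, R9, H12.

2, 9, 12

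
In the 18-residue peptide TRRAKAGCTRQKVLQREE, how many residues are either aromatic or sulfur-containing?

1

Aromatic: F, W, Y. Sulfur-containing: C, M.
Aromatic residues here: none (0).
Sulfur-containing residues here: C8 (1).
The two groups share no amino acid, so total = 0 + 1 = 1.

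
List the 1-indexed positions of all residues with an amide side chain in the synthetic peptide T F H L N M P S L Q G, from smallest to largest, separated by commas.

The amide-side-chain residues are Asn (N) and Gln (Q).
Matching residues: N5, Q10.

5, 10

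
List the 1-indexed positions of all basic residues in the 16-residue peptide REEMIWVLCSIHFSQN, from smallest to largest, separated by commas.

1, 12

The basic amino acids are Lys (K), Arg (R), and His (H).
Matching residues: R1, H12.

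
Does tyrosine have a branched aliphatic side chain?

Valine (V), leucine (L), and isoleucine (I) are the branched-chain amino acids.
Tyrosine is not in this group.

No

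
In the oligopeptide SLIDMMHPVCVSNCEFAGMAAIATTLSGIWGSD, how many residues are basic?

1

K, R, and H are the three residues with basic side chains (ε-amine, guanidinium, and imidazole respectively).
Matching residues: H7.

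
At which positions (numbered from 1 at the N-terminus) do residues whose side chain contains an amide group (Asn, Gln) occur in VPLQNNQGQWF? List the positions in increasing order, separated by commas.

Matching residues: Q4, N5, N6, Q7, Q9.

4, 5, 6, 7, 9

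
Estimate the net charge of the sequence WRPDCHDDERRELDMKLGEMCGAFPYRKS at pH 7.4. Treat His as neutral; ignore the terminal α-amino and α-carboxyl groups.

-1

Near pH 7.4, K and R contribute +1 each, D and E contribute −1 each, and every other side chain (His included, as stated) is uncharged.
Positive (K, R): R2, R10, R11, K16, R27, K28 → +6.
Negative (D, E): D4, D7, D8, E9, E12, D14, E19 → −7.
Net charge = (+6) + (−7) = −1.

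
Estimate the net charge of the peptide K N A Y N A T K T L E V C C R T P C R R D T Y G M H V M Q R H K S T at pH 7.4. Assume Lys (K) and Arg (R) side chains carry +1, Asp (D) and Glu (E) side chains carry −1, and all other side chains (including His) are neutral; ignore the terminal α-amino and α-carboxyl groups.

+5

Positive (K, R): K1, K8, R15, R19, R20, R30, K32 → +7.
Negative (D, E): E11, D21 → −2.
Net charge = (+7) + (−2) = +5.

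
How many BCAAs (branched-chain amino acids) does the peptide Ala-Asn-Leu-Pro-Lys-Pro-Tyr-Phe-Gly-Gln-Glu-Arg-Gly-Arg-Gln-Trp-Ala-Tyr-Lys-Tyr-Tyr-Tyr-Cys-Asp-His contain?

1

The BCAAs are Val, Leu, and Ile — aliphatic side chains with a branch point.
Matching residues: Leu3.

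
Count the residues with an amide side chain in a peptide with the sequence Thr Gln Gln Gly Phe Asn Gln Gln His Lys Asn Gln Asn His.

8

The amide-side-chain residues are Asn (N) and Gln (Q).
Matching residues: Gln2, Gln3, Asn6, Gln7, Gln8, Asn11, Gln12, Asn13.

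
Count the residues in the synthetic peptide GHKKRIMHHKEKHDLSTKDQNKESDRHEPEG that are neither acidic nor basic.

Acidic: D, E. Basic: K, R, H. All other residues are neither.
Matching residues: G1, I6, M7, L15, S16, T17, Q20, N21, S24, P29, G31.

11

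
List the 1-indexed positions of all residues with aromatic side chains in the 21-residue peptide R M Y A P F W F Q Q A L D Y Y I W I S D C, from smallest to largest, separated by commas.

F, W, and Y each carry an aromatic ring on the side chain.
Matching residues: Y3, F6, W7, F8, Y14, Y15, W17.

3, 6, 7, 8, 14, 15, 17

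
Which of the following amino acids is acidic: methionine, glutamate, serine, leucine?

The acidic residues are Asp (D) and Glu (E), whose side chains end in a carboxylate group.
Of the listed options, only glutamate belongs to this group.

glutamate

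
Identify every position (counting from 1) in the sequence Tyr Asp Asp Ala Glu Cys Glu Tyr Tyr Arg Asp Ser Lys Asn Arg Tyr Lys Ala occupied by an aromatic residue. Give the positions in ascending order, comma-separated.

Phenylalanine (F), tryptophan (W), and tyrosine (Y) have aromatic ring side chains.
Matching residues: Tyr1, Tyr8, Tyr9, Tyr16.

1, 8, 9, 16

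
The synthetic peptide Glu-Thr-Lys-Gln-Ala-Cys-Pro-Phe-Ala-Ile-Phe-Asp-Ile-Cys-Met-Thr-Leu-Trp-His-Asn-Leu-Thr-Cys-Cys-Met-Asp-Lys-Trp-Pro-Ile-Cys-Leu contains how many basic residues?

3

K, R, and H are the three residues with basic side chains (ε-amine, guanidinium, and imidazole respectively).
Matching residues: Lys3, His19, Lys27.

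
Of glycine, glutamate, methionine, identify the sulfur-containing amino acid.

methionine

The sulfur-bearing residues are cysteine (–SH) and methionine (–S–CH₃).
Of the listed options, only methionine belongs to this group.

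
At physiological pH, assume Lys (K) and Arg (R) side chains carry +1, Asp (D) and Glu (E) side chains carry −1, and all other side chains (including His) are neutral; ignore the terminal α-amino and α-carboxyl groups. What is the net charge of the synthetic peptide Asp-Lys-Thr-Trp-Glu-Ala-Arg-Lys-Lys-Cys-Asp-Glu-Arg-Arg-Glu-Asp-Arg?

+1

Positive (K, R): Lys2, Arg7, Lys8, Lys9, Arg13, Arg14, Arg17 → +7.
Negative (D, E): Asp1, Glu5, Asp11, Glu12, Glu15, Asp16 → −6.
Net charge = (+7) + (−6) = +1.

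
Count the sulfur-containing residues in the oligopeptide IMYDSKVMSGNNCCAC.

Cysteine (C, thiol) and methionine (M, thioether) are the two sulfur-containing amino acids.
Matching residues: M2, M8, C13, C14, C16.

5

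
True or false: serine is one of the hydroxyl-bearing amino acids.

Serine (S), threonine (T), and tyrosine (Y) each carry a hydroxyl group on the side chain.
Serine is in this group.

True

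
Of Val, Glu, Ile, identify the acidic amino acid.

Glu

Only D (aspartate) and E (glutamate) carry a side-chain carboxylic acid.
Of the listed options, only Glu belongs to this group.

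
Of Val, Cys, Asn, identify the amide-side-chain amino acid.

Asparagine (N) and glutamine (Q) have uncharged amide side chains.
Of the listed options, only Asn belongs to this group.

Asn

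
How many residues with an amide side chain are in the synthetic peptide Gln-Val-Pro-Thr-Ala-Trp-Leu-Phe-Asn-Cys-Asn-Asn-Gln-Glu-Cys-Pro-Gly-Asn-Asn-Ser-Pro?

The amide-side-chain residues are Asn (N) and Gln (Q).
Matching residues: Gln1, Asn9, Asn11, Asn12, Gln13, Asn18, Asn19.

7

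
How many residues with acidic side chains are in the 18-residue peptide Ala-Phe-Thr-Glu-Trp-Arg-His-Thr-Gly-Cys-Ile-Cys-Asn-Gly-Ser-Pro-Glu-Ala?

2

The acidic residues are Asp (D) and Glu (E), whose side chains end in a carboxylate group.
Matching residues: Glu4, Glu17.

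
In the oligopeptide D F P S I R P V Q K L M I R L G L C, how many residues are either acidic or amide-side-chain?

2

Acidic: D, E. Amide-side-chain: N, Q.
Acidic residues here: D1 (1).
Amide-side-chain residues here: Q9 (1).
The two groups share no amino acid, so total = 1 + 1 = 2.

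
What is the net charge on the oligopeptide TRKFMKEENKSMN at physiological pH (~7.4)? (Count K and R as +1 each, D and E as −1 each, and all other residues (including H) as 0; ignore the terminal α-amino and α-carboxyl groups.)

Positive (K, R): R2, K3, K6, K10 → +4.
Negative (D, E): E7, E8 → −2.
Net charge = (+4) + (−2) = +2.

+2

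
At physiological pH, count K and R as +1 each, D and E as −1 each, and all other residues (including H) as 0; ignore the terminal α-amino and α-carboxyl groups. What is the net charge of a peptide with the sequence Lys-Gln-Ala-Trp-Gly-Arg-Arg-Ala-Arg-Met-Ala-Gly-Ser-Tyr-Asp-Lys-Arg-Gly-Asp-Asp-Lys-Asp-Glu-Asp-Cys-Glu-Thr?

0

Positive (K, R): Lys1, Arg6, Arg7, Arg9, Lys16, Arg17, Lys21 → +7.
Negative (D, E): Asp15, Asp19, Asp20, Asp22, Glu23, Asp24, Glu26 → −7.
Net charge = (+7) + (−7) = 0.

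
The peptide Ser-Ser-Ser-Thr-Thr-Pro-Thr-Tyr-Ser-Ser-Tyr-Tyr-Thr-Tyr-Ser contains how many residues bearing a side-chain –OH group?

Serine (S), threonine (T), and tyrosine (Y) each carry a hydroxyl group on the side chain.
Matching residues: Ser1, Ser2, Ser3, Thr4, Thr5, Thr7, Tyr8, Ser9, Ser10, Tyr11, Tyr12, Thr13, Tyr14, Ser15.

14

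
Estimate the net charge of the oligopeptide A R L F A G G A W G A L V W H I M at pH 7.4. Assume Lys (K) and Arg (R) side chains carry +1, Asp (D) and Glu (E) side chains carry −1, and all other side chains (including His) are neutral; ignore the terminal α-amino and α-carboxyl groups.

+1

Positive (K, R): R2 → +1.
Negative (D, E): none → −0.
Net charge = (+1) + (−0) = +1.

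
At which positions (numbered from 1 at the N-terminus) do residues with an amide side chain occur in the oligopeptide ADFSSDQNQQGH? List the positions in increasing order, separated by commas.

The amide-side-chain residues are Asn (N) and Gln (Q).
Matching residues: Q7, N8, Q9, Q10.

7, 8, 9, 10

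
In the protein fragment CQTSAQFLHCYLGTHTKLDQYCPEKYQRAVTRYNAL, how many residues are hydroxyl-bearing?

9

Serine (S), threonine (T), and tyrosine (Y) each carry a hydroxyl group on the side chain.
Matching residues: T3, S4, Y11, T14, T16, Y21, Y26, T31, Y33.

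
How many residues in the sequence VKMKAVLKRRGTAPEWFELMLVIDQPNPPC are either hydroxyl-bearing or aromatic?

Hydroxyl-bearing: S, T, Y. Aromatic: F, W, Y.
Hydroxyl-bearing residues here: T12 (1).
Aromatic residues here: W16, F17 (2).
(Y belongs to both groups, but none appear in this sequence.) Total = 1 + 2 = 3.

3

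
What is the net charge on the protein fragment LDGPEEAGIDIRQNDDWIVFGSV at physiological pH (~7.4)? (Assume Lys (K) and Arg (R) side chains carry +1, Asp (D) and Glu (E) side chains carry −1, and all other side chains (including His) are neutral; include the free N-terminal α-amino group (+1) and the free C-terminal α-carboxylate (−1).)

-5

Positive (K, R): R12 → +1.
Negative (D, E): D2, E5, E6, D10, D15, D16 → −6.
The N-terminus (+1) and C-terminus (−1) cancel.
Net charge = (+1) + (−6) = −5.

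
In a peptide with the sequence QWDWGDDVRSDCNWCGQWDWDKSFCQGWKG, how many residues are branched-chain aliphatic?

1

The BCAAs are Val, Leu, and Ile — aliphatic side chains with a branch point.
Matching residues: V8.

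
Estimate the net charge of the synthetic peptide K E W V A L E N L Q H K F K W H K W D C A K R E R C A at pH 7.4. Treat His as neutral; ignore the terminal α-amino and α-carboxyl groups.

+3

Near pH 7.4, K and R contribute +1 each, D and E contribute −1 each, and every other side chain (His included, as stated) is uncharged.
Positive (K, R): K1, K12, K14, K17, K22, R23, R25 → +7.
Negative (D, E): E2, E7, D19, E24 → −4.
Net charge = (+7) + (−4) = +3.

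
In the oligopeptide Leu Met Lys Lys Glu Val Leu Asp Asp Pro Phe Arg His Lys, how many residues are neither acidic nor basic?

Acidic: D, E. Basic: K, R, H. All other residues are neither.
Matching residues: Leu1, Met2, Val6, Leu7, Pro10, Phe11.

6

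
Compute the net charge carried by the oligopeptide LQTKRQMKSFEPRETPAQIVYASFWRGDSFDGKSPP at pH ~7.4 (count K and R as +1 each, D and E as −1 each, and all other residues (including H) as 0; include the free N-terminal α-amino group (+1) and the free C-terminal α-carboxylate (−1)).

+2

Positive (K, R): K4, R5, K8, R13, R26, K33 → +6.
Negative (D, E): E11, E14, D28, D31 → −4.
The N-terminus (+1) and C-terminus (−1) cancel.
Net charge = (+6) + (−4) = +2.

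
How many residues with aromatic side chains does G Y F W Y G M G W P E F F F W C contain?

The aromatic amino acids are Phe (F, benzyl), Trp (W, indole), and Tyr (Y, phenol).
Matching residues: Y2, F3, W4, Y5, W9, F12, F13, F14, W15.

9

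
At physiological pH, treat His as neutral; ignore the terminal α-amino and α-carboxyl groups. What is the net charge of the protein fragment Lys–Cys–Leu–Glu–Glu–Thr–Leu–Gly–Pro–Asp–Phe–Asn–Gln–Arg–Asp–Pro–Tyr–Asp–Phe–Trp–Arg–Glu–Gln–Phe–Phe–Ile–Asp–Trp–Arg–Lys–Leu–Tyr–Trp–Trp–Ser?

The side chains ionized at physiological pH are Lys/Arg (+1) and Asp/Glu (−1); with His treated as neutral, nothing else contributes.
Positive (K, R): Lys1, Arg14, Arg21, Arg29, Lys30 → +5.
Negative (D, E): Glu4, Glu5, Asp10, Asp15, Asp18, Glu22, Asp27 → −7.
Net charge = (+5) + (−7) = −2.

-2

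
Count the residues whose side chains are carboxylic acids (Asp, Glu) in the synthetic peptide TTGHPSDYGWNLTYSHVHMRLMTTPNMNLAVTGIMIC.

Matching residues: D7.

1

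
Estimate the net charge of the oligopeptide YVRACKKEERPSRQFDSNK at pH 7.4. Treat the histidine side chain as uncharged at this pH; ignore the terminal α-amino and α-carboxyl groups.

+3

At pH ~7.4 the Lys and Arg side chains are protonated (+1), the Asp and Glu side chains are deprotonated (−1), and with His taken as neutral all other side chains carry no charge.
Positive (K, R): R3, K6, K7, R10, R13, K19 → +6.
Negative (D, E): E8, E9, D16 → −3.
Net charge = (+6) + (−3) = +3.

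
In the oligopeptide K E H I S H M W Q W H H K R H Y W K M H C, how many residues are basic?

The basic amino acids are Lys (K), Arg (R), and His (H).
Matching residues: K1, H3, H6, H11, H12, K13, R14, H15, K18, H20.

10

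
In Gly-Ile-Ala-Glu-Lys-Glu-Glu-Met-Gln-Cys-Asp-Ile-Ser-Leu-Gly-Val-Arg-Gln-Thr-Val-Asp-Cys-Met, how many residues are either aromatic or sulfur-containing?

4

Aromatic: F, W, Y. Sulfur-containing: C, M.
Aromatic residues here: none (0).
Sulfur-containing residues here: Met8, Cys10, Cys22, Met23 (4).
The two groups share no amino acid, so total = 0 + 4 = 4.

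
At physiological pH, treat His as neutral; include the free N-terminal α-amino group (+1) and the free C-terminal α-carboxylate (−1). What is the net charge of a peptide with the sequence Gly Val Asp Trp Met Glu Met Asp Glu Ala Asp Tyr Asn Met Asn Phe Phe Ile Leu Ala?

Near pH 7.4, K and R contribute +1 each, D and E contribute −1 each, and every other side chain (His included, as stated) is uncharged.
Positive (K, R): none → +0.
Negative (D, E): Asp3, Glu6, Asp8, Glu9, Asp11 → −5.
The N-terminus (+1) and C-terminus (−1) cancel.
Net charge = (+0) + (−5) = −5.

-5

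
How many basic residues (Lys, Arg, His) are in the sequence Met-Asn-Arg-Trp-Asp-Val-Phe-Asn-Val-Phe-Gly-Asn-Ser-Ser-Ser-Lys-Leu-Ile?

2

Matching residues: Arg3, Lys16.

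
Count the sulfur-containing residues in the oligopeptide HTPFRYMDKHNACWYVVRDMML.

4

Cysteine (C, thiol) and methionine (M, thioether) are the two sulfur-containing amino acids.
Matching residues: M7, C13, M20, M21.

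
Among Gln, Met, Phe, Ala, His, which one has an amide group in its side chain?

Gln

The amide-side-chain residues are Asn (N) and Gln (Q).
Of the listed options, only Gln belongs to this group.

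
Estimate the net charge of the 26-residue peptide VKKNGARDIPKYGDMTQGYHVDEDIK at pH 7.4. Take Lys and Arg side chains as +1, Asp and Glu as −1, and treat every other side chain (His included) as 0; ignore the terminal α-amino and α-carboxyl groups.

Positive (K, R): K2, K3, R7, K11, K26 → +5.
Negative (D, E): D8, D14, D22, E23, D24 → −5.
Net charge = (+5) + (−5) = 0.

0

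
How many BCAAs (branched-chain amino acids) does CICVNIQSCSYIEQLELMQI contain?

7

V, L, and I make up the branched-chain aliphatic group.
Matching residues: I2, V4, I6, I12, L15, L17, I20.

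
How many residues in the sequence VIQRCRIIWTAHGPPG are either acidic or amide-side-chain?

Acidic: D, E. Amide-side-chain: N, Q.
Acidic residues here: none (0).
Amide-side-chain residues here: Q3 (1).
The two groups share no amino acid, so total = 0 + 1 = 1.

1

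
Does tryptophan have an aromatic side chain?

F, W, and Y each carry an aromatic ring on the side chain.
Tryptophan is in this group.

Yes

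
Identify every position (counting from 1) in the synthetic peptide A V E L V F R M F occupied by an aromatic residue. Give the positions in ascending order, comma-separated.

6, 9

F, W, and Y each carry an aromatic ring on the side chain.
Matching residues: F6, F9.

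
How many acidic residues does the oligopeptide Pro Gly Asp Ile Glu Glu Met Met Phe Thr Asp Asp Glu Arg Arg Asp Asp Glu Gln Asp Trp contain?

10

Only D (aspartate) and E (glutamate) carry a side-chain carboxylic acid.
Matching residues: Asp3, Glu5, Glu6, Asp11, Asp12, Glu13, Asp16, Asp17, Glu18, Asp20.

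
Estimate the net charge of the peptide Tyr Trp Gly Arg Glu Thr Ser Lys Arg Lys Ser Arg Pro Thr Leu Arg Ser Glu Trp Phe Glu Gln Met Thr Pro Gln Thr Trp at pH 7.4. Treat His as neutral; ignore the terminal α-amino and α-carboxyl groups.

The side chains ionized at physiological pH are Lys/Arg (+1) and Asp/Glu (−1); with His treated as neutral, nothing else contributes.
Positive (K, R): Arg4, Lys8, Arg9, Lys10, Arg12, Arg16 → +6.
Negative (D, E): Glu5, Glu18, Glu21 → −3.
Net charge = (+6) + (−3) = +3.

+3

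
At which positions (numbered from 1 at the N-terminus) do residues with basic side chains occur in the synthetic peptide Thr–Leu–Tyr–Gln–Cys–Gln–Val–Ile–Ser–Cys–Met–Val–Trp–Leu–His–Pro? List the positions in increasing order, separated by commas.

The basic amino acids are Lys (K), Arg (R), and His (H).
Matching residues: His15.

15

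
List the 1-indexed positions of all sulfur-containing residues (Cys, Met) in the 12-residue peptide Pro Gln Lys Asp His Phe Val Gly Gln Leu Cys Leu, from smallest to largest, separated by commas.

Matching residues: Cys11.

11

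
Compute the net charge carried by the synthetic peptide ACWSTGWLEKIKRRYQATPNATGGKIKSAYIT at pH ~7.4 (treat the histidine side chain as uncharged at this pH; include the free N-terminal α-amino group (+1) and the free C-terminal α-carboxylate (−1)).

+5

The side chains ionized at physiological pH are Lys/Arg (+1) and Asp/Glu (−1); with His treated as neutral, nothing else contributes.
Positive (K, R): K10, K12, R13, R14, K25, K27 → +6.
Negative (D, E): E9 → −1.
The N-terminus (+1) and C-terminus (−1) cancel.
Net charge = (+6) + (−1) = +5.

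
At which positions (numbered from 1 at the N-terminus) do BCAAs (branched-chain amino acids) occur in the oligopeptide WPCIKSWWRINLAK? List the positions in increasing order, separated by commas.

4, 10, 12

The BCAAs are Val, Leu, and Ile — aliphatic side chains with a branch point.
Matching residues: I4, I10, L12.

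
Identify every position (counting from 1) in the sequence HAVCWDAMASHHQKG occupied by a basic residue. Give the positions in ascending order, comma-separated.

The basic amino acids are Lys (K), Arg (R), and His (H).
Matching residues: H1, H11, H12, K14.

1, 11, 12, 14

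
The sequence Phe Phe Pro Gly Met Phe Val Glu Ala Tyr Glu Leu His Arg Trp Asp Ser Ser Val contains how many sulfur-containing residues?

1

The sulfur-bearing residues are cysteine (–SH) and methionine (–S–CH₃).
Matching residues: Met5.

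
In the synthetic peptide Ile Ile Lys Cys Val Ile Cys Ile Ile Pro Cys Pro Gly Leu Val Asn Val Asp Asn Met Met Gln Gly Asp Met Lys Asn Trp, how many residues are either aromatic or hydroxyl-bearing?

Aromatic: F, W, Y. Hydroxyl-bearing: S, T, Y.
Aromatic residues here: Trp28 (1).
Hydroxyl-bearing residues here: none (0).
(Y belongs to both groups, but none appear in this sequence.) Total = 1 + 0 = 1.

1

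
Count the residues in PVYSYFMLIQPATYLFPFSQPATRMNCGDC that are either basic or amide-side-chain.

4

Basic: H, K, R. Amide-side-chain: N, Q.
Basic residues here: R24 (1).
Amide-side-chain residues here: Q10, Q20, N26 (3).
The two groups share no amino acid, so total = 1 + 3 = 4.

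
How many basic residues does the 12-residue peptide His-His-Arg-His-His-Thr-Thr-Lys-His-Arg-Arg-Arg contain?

The basic amino acids are Lys (K), Arg (R), and His (H).
Matching residues: His1, His2, Arg3, His4, His5, Lys8, His9, Arg10, Arg11, Arg12.

10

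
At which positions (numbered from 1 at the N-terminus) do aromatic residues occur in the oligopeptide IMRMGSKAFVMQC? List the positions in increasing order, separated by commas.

9

Phenylalanine (F), tryptophan (W), and tyrosine (Y) have aromatic ring side chains.
Matching residues: F9.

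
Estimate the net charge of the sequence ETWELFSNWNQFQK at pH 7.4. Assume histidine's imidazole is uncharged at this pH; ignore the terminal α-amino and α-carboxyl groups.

-1

At pH ~7.4 the Lys and Arg side chains are protonated (+1), the Asp and Glu side chains are deprotonated (−1), and with His taken as neutral all other side chains carry no charge.
Positive (K, R): K14 → +1.
Negative (D, E): E1, E4 → −2.
Net charge = (+1) + (−2) = −1.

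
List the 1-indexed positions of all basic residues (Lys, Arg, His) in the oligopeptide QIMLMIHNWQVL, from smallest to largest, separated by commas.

Matching residues: H7.

7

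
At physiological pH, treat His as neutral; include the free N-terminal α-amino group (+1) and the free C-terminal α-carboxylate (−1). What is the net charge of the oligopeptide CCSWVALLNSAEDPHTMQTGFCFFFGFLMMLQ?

The side chains ionized at physiological pH are Lys/Arg (+1) and Asp/Glu (−1); with His treated as neutral, nothing else contributes.
Positive (K, R): none → +0.
Negative (D, E): E12, D13 → −2.
The N-terminus (+1) and C-terminus (−1) cancel.
Net charge = (+0) + (−2) = −2.

-2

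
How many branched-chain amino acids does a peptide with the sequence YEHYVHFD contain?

1

The BCAAs are Val, Leu, and Ile — aliphatic side chains with a branch point.
Matching residues: V5.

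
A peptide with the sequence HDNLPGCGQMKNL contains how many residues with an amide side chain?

3

The amide-side-chain residues are Asn (N) and Gln (Q).
Matching residues: N3, Q9, N12.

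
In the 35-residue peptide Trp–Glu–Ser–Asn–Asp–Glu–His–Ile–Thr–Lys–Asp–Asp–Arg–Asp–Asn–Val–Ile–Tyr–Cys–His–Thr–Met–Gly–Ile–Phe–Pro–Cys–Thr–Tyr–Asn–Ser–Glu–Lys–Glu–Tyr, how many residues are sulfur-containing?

3

Cysteine (C, thiol) and methionine (M, thioether) are the two sulfur-containing amino acids.
Matching residues: Cys19, Met22, Cys27.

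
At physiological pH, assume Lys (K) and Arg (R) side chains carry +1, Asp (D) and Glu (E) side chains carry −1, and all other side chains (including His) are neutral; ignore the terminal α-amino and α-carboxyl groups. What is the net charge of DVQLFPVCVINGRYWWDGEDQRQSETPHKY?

-2

Positive (K, R): R13, R22, K29 → +3.
Negative (D, E): D1, D17, E19, D20, E25 → −5.
Net charge = (+3) + (−5) = −2.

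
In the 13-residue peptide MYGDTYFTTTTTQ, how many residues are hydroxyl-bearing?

8

The –OH-bearing residues are Ser, Thr (aliphatic alcohols), and Tyr (phenol).
Matching residues: Y2, T5, Y6, T8, T9, T10, T11, T12.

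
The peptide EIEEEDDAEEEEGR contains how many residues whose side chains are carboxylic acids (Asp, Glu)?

Matching residues: E1, E3, E4, E5, D6, D7, E9, E10, E11, E12.

10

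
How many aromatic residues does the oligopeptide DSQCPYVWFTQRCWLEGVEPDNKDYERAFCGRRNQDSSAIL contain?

6

The aromatic amino acids are Phe (F, benzyl), Trp (W, indole), and Tyr (Y, phenol).
Matching residues: Y6, W8, F9, W14, Y25, F29.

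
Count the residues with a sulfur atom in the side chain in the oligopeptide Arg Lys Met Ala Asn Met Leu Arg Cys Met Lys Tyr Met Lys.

5

The sulfur-bearing residues are cysteine (–SH) and methionine (–S–CH₃).
Matching residues: Met3, Met6, Cys9, Met10, Met13.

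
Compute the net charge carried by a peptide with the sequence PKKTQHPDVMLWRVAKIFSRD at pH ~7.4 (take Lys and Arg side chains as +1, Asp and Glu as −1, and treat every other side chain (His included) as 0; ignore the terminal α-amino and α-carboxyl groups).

Positive (K, R): K2, K3, R13, K16, R20 → +5.
Negative (D, E): D8, D21 → −2.
Net charge = (+5) + (−2) = +3.

+3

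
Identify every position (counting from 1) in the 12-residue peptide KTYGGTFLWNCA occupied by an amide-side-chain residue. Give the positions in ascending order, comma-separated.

10

The amide-side-chain residues are Asn (N) and Gln (Q).
Matching residues: N10.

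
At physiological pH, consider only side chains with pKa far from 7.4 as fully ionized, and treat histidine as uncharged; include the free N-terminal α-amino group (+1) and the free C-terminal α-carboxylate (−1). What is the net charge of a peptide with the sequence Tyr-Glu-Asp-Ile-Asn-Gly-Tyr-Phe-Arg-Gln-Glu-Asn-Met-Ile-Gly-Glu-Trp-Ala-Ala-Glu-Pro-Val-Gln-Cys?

At pH ~7.4 the Lys and Arg side chains are protonated (+1), the Asp and Glu side chains are deprotonated (−1), and with His taken as neutral all other side chains carry no charge.
Positive (K, R): Arg9 → +1.
Negative (D, E): Glu2, Asp3, Glu11, Glu16, Glu20 → −5.
The N-terminus (+1) and C-terminus (−1) cancel.
Net charge = (+1) + (−5) = −4.

-4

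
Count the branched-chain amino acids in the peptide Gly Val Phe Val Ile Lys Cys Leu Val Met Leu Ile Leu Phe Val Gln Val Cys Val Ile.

V, L, and I make up the branched-chain aliphatic group.
Matching residues: Val2, Val4, Ile5, Leu8, Val9, Leu11, Ile12, Leu13, Val15, Val17, Val19, Ile20.

12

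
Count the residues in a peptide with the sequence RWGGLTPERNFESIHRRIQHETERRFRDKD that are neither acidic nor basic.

14

Acidic: D, E. Basic: K, R, H. All other residues are neither.
Matching residues: W2, G3, G4, L5, T6, P7, N10, F11, S13, I14, I18, Q19, T22, F26.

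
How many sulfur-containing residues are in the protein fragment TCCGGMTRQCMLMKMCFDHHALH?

8

The sulfur-bearing residues are cysteine (–SH) and methionine (–S–CH₃).
Matching residues: C2, C3, M6, C10, M11, M13, M15, C16.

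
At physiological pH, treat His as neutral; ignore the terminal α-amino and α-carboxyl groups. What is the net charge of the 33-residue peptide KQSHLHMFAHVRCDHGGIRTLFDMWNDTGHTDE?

At pH ~7.4 the Lys and Arg side chains are protonated (+1), the Asp and Glu side chains are deprotonated (−1), and with His taken as neutral all other side chains carry no charge.
Positive (K, R): K1, R12, R19 → +3.
Negative (D, E): D14, D23, D27, D32, E33 → −5.
Net charge = (+3) + (−5) = −2.

-2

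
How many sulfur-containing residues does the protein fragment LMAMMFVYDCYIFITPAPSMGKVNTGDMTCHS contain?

7

Only Cys (C) and Met (M) have a sulfur atom in the side chain.
Matching residues: M2, M4, M5, C10, M20, M28, C30.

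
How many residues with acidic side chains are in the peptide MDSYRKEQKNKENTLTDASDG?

5

Aspartate (D) and glutamate (E) have carboxylic-acid side chains and are the acidic amino acids.
Matching residues: D2, E7, E12, D17, D20.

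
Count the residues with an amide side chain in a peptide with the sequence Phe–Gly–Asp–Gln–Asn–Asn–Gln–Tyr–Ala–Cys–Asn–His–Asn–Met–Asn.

Only N (asparagine) and Q (glutamine) carry a side-chain carboxamide.
Matching residues: Gln4, Asn5, Asn6, Gln7, Asn11, Asn13, Asn15.

7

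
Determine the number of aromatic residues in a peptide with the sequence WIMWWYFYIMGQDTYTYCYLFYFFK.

13

The aromatic amino acids are Phe (F, benzyl), Trp (W, indole), and Tyr (Y, phenol).
Matching residues: W1, W4, W5, Y6, F7, Y8, Y15, Y17, Y19, F21, Y22, F23, F24.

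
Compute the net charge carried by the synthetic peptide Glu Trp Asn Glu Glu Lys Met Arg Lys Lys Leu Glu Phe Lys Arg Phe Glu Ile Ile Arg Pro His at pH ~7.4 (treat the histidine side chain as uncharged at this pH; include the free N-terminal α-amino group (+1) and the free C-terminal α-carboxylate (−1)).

The side chains ionized at physiological pH are Lys/Arg (+1) and Asp/Glu (−1); with His treated as neutral, nothing else contributes.
Positive (K, R): Lys6, Arg8, Lys9, Lys10, Lys14, Arg15, Arg20 → +7.
Negative (D, E): Glu1, Glu4, Glu5, Glu12, Glu17 → −5.
The N-terminus (+1) and C-terminus (−1) cancel.
Net charge = (+7) + (−5) = +2.

+2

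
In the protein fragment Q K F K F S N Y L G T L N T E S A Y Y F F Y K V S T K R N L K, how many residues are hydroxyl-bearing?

S, T, and Y are the three residues with a side-chain hydroxyl.
Matching residues: S6, Y8, T11, T14, S16, Y18, Y19, Y22, S25, T26.

10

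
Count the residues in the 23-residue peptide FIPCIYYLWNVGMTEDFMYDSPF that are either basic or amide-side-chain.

1

Basic: H, K, R. Amide-side-chain: N, Q.
Basic residues here: none (0).
Amide-side-chain residues here: N10 (1).
The two groups share no amino acid, so total = 0 + 1 = 1.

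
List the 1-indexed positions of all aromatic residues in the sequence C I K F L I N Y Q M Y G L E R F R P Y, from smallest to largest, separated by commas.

4, 8, 11, 16, 19

F, W, and Y each carry an aromatic ring on the side chain.
Matching residues: F4, Y8, Y11, F16, Y19.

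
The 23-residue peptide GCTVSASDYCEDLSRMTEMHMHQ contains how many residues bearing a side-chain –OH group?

The –OH-bearing residues are Ser, Thr (aliphatic alcohols), and Tyr (phenol).
Matching residues: T3, S5, S7, Y9, S14, T17.

6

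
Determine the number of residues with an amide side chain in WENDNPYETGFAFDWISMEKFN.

The amide-side-chain residues are Asn (N) and Gln (Q).
Matching residues: N3, N5, N22.

3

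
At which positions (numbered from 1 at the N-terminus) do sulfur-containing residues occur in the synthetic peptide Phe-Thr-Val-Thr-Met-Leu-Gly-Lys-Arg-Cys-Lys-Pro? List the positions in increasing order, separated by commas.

5, 10

Only Cys (C) and Met (M) have a sulfur atom in the side chain.
Matching residues: Met5, Cys10.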